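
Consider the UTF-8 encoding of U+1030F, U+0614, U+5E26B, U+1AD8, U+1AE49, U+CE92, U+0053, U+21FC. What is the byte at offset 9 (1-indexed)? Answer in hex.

1-indexed offset 9 is 0-indexed offset 8.
U+1030F → 4-byte form F0 90 8C 8F at offsets 0–3.
U+0614 → 2-byte form D8 94 at offsets 4–5.
U+5E26B → 4-byte form F1 9E 89 AB at offsets 6–9.
Offset 8 falls in char 3's range; it's byte 3 of F1 9E 89 AB = 0x89.

0x89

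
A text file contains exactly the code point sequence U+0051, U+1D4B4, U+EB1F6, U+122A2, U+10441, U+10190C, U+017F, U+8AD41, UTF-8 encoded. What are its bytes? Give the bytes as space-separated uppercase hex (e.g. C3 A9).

51 F0 9D 92 B4 F3 AB 87 B6 F0 92 8A A2 F0 90 91 81 F4 81 A4 8C C5 BF F2 8A B5 81

U+0051: 1-byte form → 51.
U+1D4B4: 4-byte form → F0 9D 92 B4.
U+EB1F6: 4-byte form → F3 AB 87 B6.
U+122A2: 4-byte form → F0 92 8A A2.
U+10441: 4-byte form → F0 90 91 81.
U+10190C: 4-byte form → F4 81 A4 8C.
U+017F: 2-byte form → C5 BF.
U+8AD41: 4-byte form → F2 8A B5 81.
Concatenated (27 bytes): 51 F0 9D 92 B4 F3 AB 87 B6 F0 92 8A A2 F0 90 91 81 F4 81 A4 8C C5 BF F2 8A B5 81.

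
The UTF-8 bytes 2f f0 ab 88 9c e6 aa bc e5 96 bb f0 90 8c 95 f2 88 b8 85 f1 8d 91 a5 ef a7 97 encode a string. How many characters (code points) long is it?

Byte at offset 0: 0x2F = 00101111 → 1-byte char (#1). Advance 1.
Byte at offset 1: 0xF0 = 11110000 → 4-byte char (#2). Advance 4.
Byte at offset 5: 0xE6 = 11100110 → 3-byte char (#3). Advance 3.
Byte at offset 8: 0xE5 = 11100101 → 3-byte char (#4). Advance 3.
Byte at offset 11: 0xF0 = 11110000 → 4-byte char (#5). Advance 4.
Byte at offset 15: 0xF2 = 11110010 → 4-byte char (#6). Advance 4.
Byte at offset 19: 0xF1 = 11110001 → 4-byte char (#7). Advance 4.
Byte at offset 23: 0xEF = 11101111 → 3-byte char (#8). Advance 3.
Reached end at offset 26 after 8 code points.

8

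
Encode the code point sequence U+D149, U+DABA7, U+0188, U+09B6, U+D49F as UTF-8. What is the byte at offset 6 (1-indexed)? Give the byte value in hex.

0xAE

1-indexed offset 6 is 0-indexed offset 5.
U+D149 → 3-byte form ED 85 89 at offsets 0–2.
U+DABA7 → 4-byte form F3 9A AE A7 at offsets 3–6.
Offset 5 falls in char 2's range; it's byte 3 of F3 9A AE A7 = 0xAE.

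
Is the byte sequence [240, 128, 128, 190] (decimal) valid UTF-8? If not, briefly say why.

invalid (overlong encoding)

Leading byte 0xF0 = 11110000 → 4-byte form.
Continuation bytes all match 10xxxxxx. Payload decodes to 0x3E.
But 0x3E < 0x10000, the minimum for a 4-byte sequence — this is an overlong encoding.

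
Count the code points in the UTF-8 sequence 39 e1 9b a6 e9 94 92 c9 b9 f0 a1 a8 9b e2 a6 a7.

6

Byte at offset 0: 0x39 = 00111001 → 1-byte char (#1). Advance 1.
Byte at offset 1: 0xE1 = 11100001 → 3-byte char (#2). Advance 3.
Byte at offset 4: 0xE9 = 11101001 → 3-byte char (#3). Advance 3.
Byte at offset 7: 0xC9 = 11001001 → 2-byte char (#4). Advance 2.
Byte at offset 9: 0xF0 = 11110000 → 4-byte char (#5). Advance 4.
Byte at offset 13: 0xE2 = 11100010 → 3-byte char (#6). Advance 3.
Reached end at offset 16 after 6 code points.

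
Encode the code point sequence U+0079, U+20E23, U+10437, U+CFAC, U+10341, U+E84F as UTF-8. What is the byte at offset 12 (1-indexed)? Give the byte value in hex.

1-indexed offset 12 is 0-indexed offset 11.
U+0079 → 1-byte form 79 at offsets 0–0.
U+20E23 → 4-byte form F0 A0 B8 A3 at offsets 1–4.
U+10437 → 4-byte form F0 90 90 B7 at offsets 5–8.
U+CFAC → 3-byte form EC BE AC at offsets 9–11.
Offset 11 falls in char 4's range; it's byte 3 of EC BE AC = 0xAC.

0xAC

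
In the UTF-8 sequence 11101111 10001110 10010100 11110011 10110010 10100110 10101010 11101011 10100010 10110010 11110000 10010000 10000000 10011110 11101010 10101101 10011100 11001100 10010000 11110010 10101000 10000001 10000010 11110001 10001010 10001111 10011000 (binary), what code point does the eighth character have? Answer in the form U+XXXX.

Offset 0: leading byte 0xEF = 11101111 → 3-byte char #1 = EF 8E 94.
Offset 3: leading byte 0xF3 = 11110011 → 4-byte char #2 = F3 B2 A6 AA.
Offset 7: leading byte 0xEB = 11101011 → 3-byte char #3 = EB A2 B2.
Offset 10: leading byte 0xF0 = 11110000 → 4-byte char #4 = F0 90 80 9E.
Offset 14: leading byte 0xEA = 11101010 → 3-byte char #5 = EA AD 9C.
Offset 17: leading byte 0xCC = 11001100 → 2-byte char #6 = CC 90.
Offset 19: leading byte 0xF2 = 11110010 → 4-byte char #7 = F2 A8 81 82.
Offset 23: leading byte 0xF1 = 11110001 → 4-byte char #8 = F1 8A 8F 98.
Leading byte 0xF1 = 11110001 matches 11110xxx → 4-byte sequence.
Byte 1: 0xF1 = 11110001, payload 001 (3 bits).
Byte 2: 0x8A = 10001010 (10xxxxxx ✓), payload 001010.
Byte 3: 0x8F = 10001111 (10xxxxxx ✓), payload 001111.
Byte 4: 0x98 = 10011000 (10xxxxxx ✓), payload 011000.
Concatenate: 001001010001111011000 = 0x4A3D8 (21 bits → U+4A3D8).

U+4A3D8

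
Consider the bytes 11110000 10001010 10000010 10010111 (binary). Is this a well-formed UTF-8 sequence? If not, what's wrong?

invalid (overlong encoding)

Leading byte 0xF0 = 11110000 → 4-byte form.
Continuation bytes all match 10xxxxxx. Payload decodes to 0xA097.
But 0xA097 < 0x10000, the minimum for a 4-byte sequence — this is an overlong encoding.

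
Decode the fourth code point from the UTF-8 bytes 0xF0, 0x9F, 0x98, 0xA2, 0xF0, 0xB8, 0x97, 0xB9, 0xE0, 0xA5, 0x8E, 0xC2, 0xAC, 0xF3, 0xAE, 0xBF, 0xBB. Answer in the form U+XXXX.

U+00AC

Offset 0: leading byte 0xF0 = 11110000 → 4-byte char #1 = F0 9F 98 A2.
Offset 4: leading byte 0xF0 = 11110000 → 4-byte char #2 = F0 B8 97 B9.
Offset 8: leading byte 0xE0 = 11100000 → 3-byte char #3 = E0 A5 8E.
Offset 11: leading byte 0xC2 = 11000010 → 2-byte char #4 = C2 AC.
Leading byte 0xC2 = 11000010 matches 110xxxxx → 2-byte sequence.
Byte 1: 0xC2 = 11000010, payload 00010 (5 bits).
Byte 2: 0xAC = 10101100 (10xxxxxx ✓), payload 101100.
Concatenate: 00010101100 = 0xAC (11 bits → U+00AC).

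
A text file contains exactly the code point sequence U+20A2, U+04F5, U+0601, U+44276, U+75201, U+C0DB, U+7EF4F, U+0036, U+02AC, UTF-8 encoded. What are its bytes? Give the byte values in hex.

E2 82 A2 D3 B5 D8 81 F1 84 89 B6 F1 B5 88 81 EC 83 9B F1 BE BD 8F 36 CA AC

U+20A2: 3-byte form → E2 82 A2.
U+04F5: 2-byte form → D3 B5.
U+0601: 2-byte form → D8 81.
U+44276: 4-byte form → F1 84 89 B6.
U+75201: 4-byte form → F1 B5 88 81.
U+C0DB: 3-byte form → EC 83 9B.
U+7EF4F: 4-byte form → F1 BE BD 8F.
U+0036: 1-byte form → 36.
U+02AC: 2-byte form → CA AC.
Concatenated (25 bytes): E2 82 A2 D3 B5 D8 81 F1 84 89 B6 F1 B5 88 81 EC 83 9B F1 BE BD 8F 36 CA AC.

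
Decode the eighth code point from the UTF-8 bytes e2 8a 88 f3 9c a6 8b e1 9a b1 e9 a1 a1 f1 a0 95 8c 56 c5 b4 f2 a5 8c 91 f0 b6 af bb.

Offset 0: leading byte 0xE2 = 11100010 → 3-byte char #1 = E2 8A 88.
Offset 3: leading byte 0xF3 = 11110011 → 4-byte char #2 = F3 9C A6 8B.
Offset 7: leading byte 0xE1 = 11100001 → 3-byte char #3 = E1 9A B1.
Offset 10: leading byte 0xE9 = 11101001 → 3-byte char #4 = E9 A1 A1.
Offset 13: leading byte 0xF1 = 11110001 → 4-byte char #5 = F1 A0 95 8C.
Offset 17: leading byte 0x56 = 01010110 → 1-byte char #6 = 56.
Offset 18: leading byte 0xC5 = 11000101 → 2-byte char #7 = C5 B4.
Offset 20: leading byte 0xF2 = 11110010 → 4-byte char #8 = F2 A5 8C 91.
Leading byte 0xF2 = 11110010 matches 11110xxx → 4-byte sequence.
Byte 1: 0xF2 = 11110010, payload 010 (3 bits).
Byte 2: 0xA5 = 10100101 (10xxxxxx ✓), payload 100101.
Byte 3: 0x8C = 10001100 (10xxxxxx ✓), payload 001100.
Byte 4: 0x91 = 10010001 (10xxxxxx ✓), payload 010001.
Concatenate: 010100101001100010001 = 0xA5311 (21 bits → U+A5311).

U+A5311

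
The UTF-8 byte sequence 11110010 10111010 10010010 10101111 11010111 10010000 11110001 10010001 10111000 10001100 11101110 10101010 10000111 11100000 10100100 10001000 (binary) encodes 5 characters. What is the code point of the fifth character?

U+0908

Offset 0: leading byte 0xF2 = 11110010 → 4-byte char #1 = F2 BA 92 AF.
Offset 4: leading byte 0xD7 = 11010111 → 2-byte char #2 = D7 90.
Offset 6: leading byte 0xF1 = 11110001 → 4-byte char #3 = F1 91 B8 8C.
Offset 10: leading byte 0xEE = 11101110 → 3-byte char #4 = EE AA 87.
Offset 13: leading byte 0xE0 = 11100000 → 3-byte char #5 = E0 A4 88.
Leading byte 0xE0 = 11100000 matches 1110xxxx → 3-byte sequence.
Byte 1: 0xE0 = 11100000, payload 0000 (4 bits).
Byte 2: 0xA4 = 10100100 (10xxxxxx ✓), payload 100100.
Byte 3: 0x88 = 10001000 (10xxxxxx ✓), payload 001000.
Concatenate: 0000100100001000 = 0x908 (16 bits → U+0908).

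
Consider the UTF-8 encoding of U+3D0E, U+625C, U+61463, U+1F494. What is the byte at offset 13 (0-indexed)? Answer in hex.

U+3D0E → 3-byte form E3 B4 8E at offsets 0–2.
U+625C → 3-byte form E6 89 9C at offsets 3–5.
U+61463 → 4-byte form F1 A1 91 A3 at offsets 6–9.
U+1F494 → 4-byte form F0 9F 92 94 at offsets 10–13.
Offset 13 falls in char 4's range; it's byte 4 of F0 9F 92 94 = 0x94.

0x94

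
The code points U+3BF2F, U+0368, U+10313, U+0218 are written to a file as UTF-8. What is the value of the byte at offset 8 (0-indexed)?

0x8C

U+3BF2F → 4-byte form F0 BB BC AF at offsets 0–3.
U+0368 → 2-byte form CD A8 at offsets 4–5.
U+10313 → 4-byte form F0 90 8C 93 at offsets 6–9.
Offset 8 falls in char 3's range; it's byte 3 of F0 90 8C 93 = 0x8C.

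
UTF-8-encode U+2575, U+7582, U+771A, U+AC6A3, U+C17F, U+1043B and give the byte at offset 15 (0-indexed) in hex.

0xBF

U+2575 → 3-byte form E2 95 B5 at offsets 0–2.
U+7582 → 3-byte form E7 96 82 at offsets 3–5.
U+771A → 3-byte form E7 9C 9A at offsets 6–8.
U+AC6A3 → 4-byte form F2 AC 9A A3 at offsets 9–12.
U+C17F → 3-byte form EC 85 BF at offsets 13–15.
Offset 15 falls in char 5's range; it's byte 3 of EC 85 BF = 0xBF.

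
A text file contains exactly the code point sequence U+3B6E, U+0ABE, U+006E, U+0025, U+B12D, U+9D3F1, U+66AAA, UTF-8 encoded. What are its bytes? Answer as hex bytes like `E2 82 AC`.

U+3B6E: 3-byte form → E3 AD AE.
U+0ABE: 3-byte form → E0 AA BE.
U+006E: 1-byte form → 6E.
U+0025: 1-byte form → 25.
U+B12D: 3-byte form → EB 84 AD.
U+9D3F1: 4-byte form → F2 9D 8F B1.
U+66AAA: 4-byte form → F1 A6 AA AA.
Concatenated (19 bytes): E3 AD AE E0 AA BE 6E 25 EB 84 AD F2 9D 8F B1 F1 A6 AA AA.

E3 AD AE E0 AA BE 6E 25 EB 84 AD F2 9D 8F B1 F1 A6 AA AA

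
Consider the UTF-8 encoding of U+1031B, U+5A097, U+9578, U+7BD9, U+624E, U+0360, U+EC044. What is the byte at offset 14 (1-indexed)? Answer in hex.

1-indexed offset 14 is 0-indexed offset 13.
U+1031B → 4-byte form F0 90 8C 9B at offsets 0–3.
U+5A097 → 4-byte form F1 9A 82 97 at offsets 4–7.
U+9578 → 3-byte form E9 95 B8 at offsets 8–10.
U+7BD9 → 3-byte form E7 AF 99 at offsets 11–13.
Offset 13 falls in char 4's range; it's byte 3 of E7 AF 99 = 0x99.

0x99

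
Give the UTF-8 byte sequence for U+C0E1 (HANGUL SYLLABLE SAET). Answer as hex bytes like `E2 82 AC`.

EC 83 A1

U+C0E1 = 0xC0E1 = 49377 decimal. In range U+0800–U+FFFF → 3-byte form: 1110xxxx 10xxxxxx 10xxxxxx.
Binary (16 bits): 1100000011100001.
Split 4+6+6: 1100 | 000011 | 100001.
Byte 1: 11101100 = 0xEC.
Byte 2: 10000011 = 0x83.
Byte 3: 10100001 = 0xA1.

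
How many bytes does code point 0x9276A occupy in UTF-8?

4

U+9276A = 0x9276A. UTF-8 uses 1 byte below 0x80, 2 below 0x800, 3 below 0x10000, 4 up to 0x10FFFF. 0x9276A is in U+10000–U+10FFFF → 4 bytes.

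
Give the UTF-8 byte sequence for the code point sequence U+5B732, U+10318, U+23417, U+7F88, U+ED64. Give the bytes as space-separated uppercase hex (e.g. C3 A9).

U+5B732: 4-byte form → F1 9B 9C B2.
U+10318: 4-byte form → F0 90 8C 98.
U+23417: 4-byte form → F0 A3 90 97.
U+7F88: 3-byte form → E7 BE 88.
U+ED64: 3-byte form → EE B5 A4.
Concatenated (18 bytes): F1 9B 9C B2 F0 90 8C 98 F0 A3 90 97 E7 BE 88 EE B5 A4.

F1 9B 9C B2 F0 90 8C 98 F0 A3 90 97 E7 BE 88 EE B5 A4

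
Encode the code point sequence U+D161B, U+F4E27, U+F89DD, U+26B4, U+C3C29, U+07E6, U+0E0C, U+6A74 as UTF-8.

F3 91 98 9B F3 B4 B8 A7 F3 B8 A7 9D E2 9A B4 F3 83 B0 A9 DF A6 E0 B8 8C E6 A9 B4

U+D161B: 4-byte form → F3 91 98 9B.
U+F4E27: 4-byte form → F3 B4 B8 A7.
U+F89DD: 4-byte form → F3 B8 A7 9D.
U+26B4: 3-byte form → E2 9A B4.
U+C3C29: 4-byte form → F3 83 B0 A9.
U+07E6: 2-byte form → DF A6.
U+0E0C: 3-byte form → E0 B8 8C.
U+6A74: 3-byte form → E6 A9 B4.
Concatenated (27 bytes): F3 91 98 9B F3 B4 B8 A7 F3 B8 A7 9D E2 9A B4 F3 83 B0 A9 DF A6 E0 B8 8C E6 A9 B4.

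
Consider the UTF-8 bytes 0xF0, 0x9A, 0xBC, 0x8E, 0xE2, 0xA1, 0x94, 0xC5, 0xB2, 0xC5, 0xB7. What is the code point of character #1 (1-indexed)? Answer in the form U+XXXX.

U+1AF0E

Offset 0: leading byte 0xF0 = 11110000 → 4-byte char #1 = F0 9A BC 8E.
Leading byte 0xF0 = 11110000 matches 11110xxx → 4-byte sequence.
Byte 1: 0xF0 = 11110000, payload 000 (3 bits).
Byte 2: 0x9A = 10011010 (10xxxxxx ✓), payload 011010.
Byte 3: 0xBC = 10111100 (10xxxxxx ✓), payload 111100.
Byte 4: 0x8E = 10001110 (10xxxxxx ✓), payload 001110.
Concatenate: 000011010111100001110 = 0x1AF0E (21 bits → U+1AF0E).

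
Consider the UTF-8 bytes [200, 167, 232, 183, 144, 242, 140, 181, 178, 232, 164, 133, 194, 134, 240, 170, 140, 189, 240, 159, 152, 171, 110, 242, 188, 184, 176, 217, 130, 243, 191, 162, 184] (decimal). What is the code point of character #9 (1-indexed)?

Offset 0: leading byte 0xC8 = 11001000 → 2-byte char #1 = C8 A7.
Offset 2: leading byte 0xE8 = 11101000 → 3-byte char #2 = E8 B7 90.
Offset 5: leading byte 0xF2 = 11110010 → 4-byte char #3 = F2 8C B5 B2.
Offset 9: leading byte 0xE8 = 11101000 → 3-byte char #4 = E8 A4 85.
Offset 12: leading byte 0xC2 = 11000010 → 2-byte char #5 = C2 86.
Offset 14: leading byte 0xF0 = 11110000 → 4-byte char #6 = F0 AA 8C BD.
Offset 18: leading byte 0xF0 = 11110000 → 4-byte char #7 = F0 9F 98 AB.
Offset 22: leading byte 0x6E = 01101110 → 1-byte char #8 = 6E.
Offset 23: leading byte 0xF2 = 11110010 → 4-byte char #9 = F2 BC B8 B0.
Leading byte 0xF2 = 11110010 matches 11110xxx → 4-byte sequence.
Byte 1: 0xF2 = 11110010, payload 010 (3 bits).
Byte 2: 0xBC = 10111100 (10xxxxxx ✓), payload 111100.
Byte 3: 0xB8 = 10111000 (10xxxxxx ✓), payload 111000.
Byte 4: 0xB0 = 10110000 (10xxxxxx ✓), payload 110000.
Concatenate: 010111100111000110000 = 0xBCE30 (21 bits → U+BCE30).

U+BCE30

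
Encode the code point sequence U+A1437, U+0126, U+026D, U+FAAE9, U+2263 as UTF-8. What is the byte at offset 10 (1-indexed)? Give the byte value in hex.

0xBA

1-indexed offset 10 is 0-indexed offset 9.
U+A1437 → 4-byte form F2 A1 90 B7 at offsets 0–3.
U+0126 → 2-byte form C4 A6 at offsets 4–5.
U+026D → 2-byte form C9 AD at offsets 6–7.
U+FAAE9 → 4-byte form F3 BA AB A9 at offsets 8–11.
Offset 9 falls in char 4's range; it's byte 2 of F3 BA AB A9 = 0xBA.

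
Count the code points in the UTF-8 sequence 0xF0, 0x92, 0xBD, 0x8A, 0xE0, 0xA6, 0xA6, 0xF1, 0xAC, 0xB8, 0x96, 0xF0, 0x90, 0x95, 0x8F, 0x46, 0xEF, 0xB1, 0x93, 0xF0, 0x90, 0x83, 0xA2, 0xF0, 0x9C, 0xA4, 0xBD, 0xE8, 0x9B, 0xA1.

9

Byte at offset 0: 0xF0 = 11110000 → 4-byte char (#1). Advance 4.
Byte at offset 4: 0xE0 = 11100000 → 3-byte char (#2). Advance 3.
Byte at offset 7: 0xF1 = 11110001 → 4-byte char (#3). Advance 4.
Byte at offset 11: 0xF0 = 11110000 → 4-byte char (#4). Advance 4.
Byte at offset 15: 0x46 = 01000110 → 1-byte char (#5). Advance 1.
Byte at offset 16: 0xEF = 11101111 → 3-byte char (#6). Advance 3.
Byte at offset 19: 0xF0 = 11110000 → 4-byte char (#7). Advance 4.
Byte at offset 23: 0xF0 = 11110000 → 4-byte char (#8). Advance 4.
Byte at offset 27: 0xE8 = 11101000 → 3-byte char (#9). Advance 3.
Reached end at offset 30 after 9 code points.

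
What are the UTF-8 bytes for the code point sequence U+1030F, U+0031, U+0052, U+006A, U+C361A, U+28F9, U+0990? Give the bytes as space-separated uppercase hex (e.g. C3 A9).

F0 90 8C 8F 31 52 6A F3 83 98 9A E2 A3 B9 E0 A6 90

U+1030F: 4-byte form → F0 90 8C 8F.
U+0031: 1-byte form → 31.
U+0052: 1-byte form → 52.
U+006A: 1-byte form → 6A.
U+C361A: 4-byte form → F3 83 98 9A.
U+28F9: 3-byte form → E2 A3 B9.
U+0990: 3-byte form → E0 A6 90.
Concatenated (17 bytes): F0 90 8C 8F 31 52 6A F3 83 98 9A E2 A3 B9 E0 A6 90.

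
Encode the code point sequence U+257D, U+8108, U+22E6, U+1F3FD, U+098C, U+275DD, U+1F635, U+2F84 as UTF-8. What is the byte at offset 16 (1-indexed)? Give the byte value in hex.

1-indexed offset 16 is 0-indexed offset 15.
U+257D → 3-byte form E2 95 BD at offsets 0–2.
U+8108 → 3-byte form E8 84 88 at offsets 3–5.
U+22E6 → 3-byte form E2 8B A6 at offsets 6–8.
U+1F3FD → 4-byte form F0 9F 8F BD at offsets 9–12.
U+098C → 3-byte form E0 A6 8C at offsets 13–15.
Offset 15 falls in char 5's range; it's byte 3 of E0 A6 8C = 0x8C.

0x8C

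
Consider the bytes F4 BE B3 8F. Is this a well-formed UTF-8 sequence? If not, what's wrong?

Leading byte 0xF4 = 11110100 → 4-byte form.
Payload = 0x13ECCF, which exceeds U+10FFFF, the maximum Unicode code point. (Leading bytes F5–FF, or F4 followed by ≥ 0x90, are invalid.)

invalid (encodes a value above U+10FFFF)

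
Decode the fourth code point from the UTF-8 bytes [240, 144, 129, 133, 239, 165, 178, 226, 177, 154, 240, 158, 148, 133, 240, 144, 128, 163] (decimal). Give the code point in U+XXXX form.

Offset 0: leading byte 0xF0 = 11110000 → 4-byte char #1 = F0 90 81 85.
Offset 4: leading byte 0xEF = 11101111 → 3-byte char #2 = EF A5 B2.
Offset 7: leading byte 0xE2 = 11100010 → 3-byte char #3 = E2 B1 9A.
Offset 10: leading byte 0xF0 = 11110000 → 4-byte char #4 = F0 9E 94 85.
Leading byte 0xF0 = 11110000 matches 11110xxx → 4-byte sequence.
Byte 1: 0xF0 = 11110000, payload 000 (3 bits).
Byte 2: 0x9E = 10011110 (10xxxxxx ✓), payload 011110.
Byte 3: 0x94 = 10010100 (10xxxxxx ✓), payload 010100.
Byte 4: 0x85 = 10000101 (10xxxxxx ✓), payload 000101.
Concatenate: 000011110010100000101 = 0x1E505 (21 bits → U+1E505).

U+1E505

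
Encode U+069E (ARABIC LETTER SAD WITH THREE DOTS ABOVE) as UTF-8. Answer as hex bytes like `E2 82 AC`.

DA 9E

U+069E = 0x69E = 1694 decimal. In range U+0080–U+07FF → 2-byte form: 110xxxxx 10xxxxxx.
Binary (11 bits): 11010011110.
Split 5+6: 11010 | 011110.
Byte 1: 11011010 = 0xDA.
Byte 2: 10011110 = 0x9E.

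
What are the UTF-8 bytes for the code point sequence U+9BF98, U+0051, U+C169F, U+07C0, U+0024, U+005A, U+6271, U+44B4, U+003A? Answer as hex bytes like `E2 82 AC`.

U+9BF98: 4-byte form → F2 9B BE 98.
U+0051: 1-byte form → 51.
U+C169F: 4-byte form → F3 81 9A 9F.
U+07C0: 2-byte form → DF 80.
U+0024: 1-byte form → 24.
U+005A: 1-byte form → 5A.
U+6271: 3-byte form → E6 89 B1.
U+44B4: 3-byte form → E4 92 B4.
U+003A: 1-byte form → 3A.
Concatenated (20 bytes): F2 9B BE 98 51 F3 81 9A 9F DF 80 24 5A E6 89 B1 E4 92 B4 3A.

F2 9B BE 98 51 F3 81 9A 9F DF 80 24 5A E6 89 B1 E4 92 B4 3A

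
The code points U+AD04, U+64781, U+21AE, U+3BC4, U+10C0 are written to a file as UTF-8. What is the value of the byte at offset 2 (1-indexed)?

1-indexed offset 2 is 0-indexed offset 1.
U+AD04 → 3-byte form EA B4 84 at offsets 0–2.
Offset 1 falls in char 1's range; it's byte 2 of EA B4 84 = 0xB4.

0xB4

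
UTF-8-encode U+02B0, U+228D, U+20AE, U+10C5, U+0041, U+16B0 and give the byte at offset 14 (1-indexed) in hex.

1-indexed offset 14 is 0-indexed offset 13.
U+02B0 → 2-byte form CA B0 at offsets 0–1.
U+228D → 3-byte form E2 8A 8D at offsets 2–4.
U+20AE → 3-byte form E2 82 AE at offsets 5–7.
U+10C5 → 3-byte form E1 83 85 at offsets 8–10.
U+0041 → 1-byte form 41 at offsets 11–11.
U+16B0 → 3-byte form E1 9A B0 at offsets 12–14.
Offset 13 falls in char 6's range; it's byte 2 of E1 9A B0 = 0x9A.

0x9A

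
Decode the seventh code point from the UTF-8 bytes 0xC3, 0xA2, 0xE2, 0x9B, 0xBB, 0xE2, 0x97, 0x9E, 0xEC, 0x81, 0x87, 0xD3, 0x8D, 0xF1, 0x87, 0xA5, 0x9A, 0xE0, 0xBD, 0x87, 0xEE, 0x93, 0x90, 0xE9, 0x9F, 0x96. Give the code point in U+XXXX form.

U+0F47

Offset 0: leading byte 0xC3 = 11000011 → 2-byte char #1 = C3 A2.
Offset 2: leading byte 0xE2 = 11100010 → 3-byte char #2 = E2 9B BB.
Offset 5: leading byte 0xE2 = 11100010 → 3-byte char #3 = E2 97 9E.
Offset 8: leading byte 0xEC = 11101100 → 3-byte char #4 = EC 81 87.
Offset 11: leading byte 0xD3 = 11010011 → 2-byte char #5 = D3 8D.
Offset 13: leading byte 0xF1 = 11110001 → 4-byte char #6 = F1 87 A5 9A.
Offset 17: leading byte 0xE0 = 11100000 → 3-byte char #7 = E0 BD 87.
Leading byte 0xE0 = 11100000 matches 1110xxxx → 3-byte sequence.
Byte 1: 0xE0 = 11100000, payload 0000 (4 bits).
Byte 2: 0xBD = 10111101 (10xxxxxx ✓), payload 111101.
Byte 3: 0x87 = 10000111 (10xxxxxx ✓), payload 000111.
Concatenate: 0000111101000111 = 0xF47 (16 bits → U+0F47).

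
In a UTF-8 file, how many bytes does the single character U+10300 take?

U+10300 = 0x10300. UTF-8 uses 1 byte below 0x80, 2 below 0x800, 3 below 0x10000, 4 up to 0x10FFFF. 0x10300 is in U+10000–U+10FFFF → 4 bytes.

4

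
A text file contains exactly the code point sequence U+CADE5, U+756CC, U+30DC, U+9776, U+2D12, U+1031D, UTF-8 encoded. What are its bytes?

F3 8A B7 A5 F1 B5 9B 8C E3 83 9C E9 9D B6 E2 B4 92 F0 90 8C 9D

U+CADE5: 4-byte form → F3 8A B7 A5.
U+756CC: 4-byte form → F1 B5 9B 8C.
U+30DC: 3-byte form → E3 83 9C.
U+9776: 3-byte form → E9 9D B6.
U+2D12: 3-byte form → E2 B4 92.
U+1031D: 4-byte form → F0 90 8C 9D.
Concatenated (21 bytes): F3 8A B7 A5 F1 B5 9B 8C E3 83 9C E9 9D B6 E2 B4 92 F0 90 8C 9D.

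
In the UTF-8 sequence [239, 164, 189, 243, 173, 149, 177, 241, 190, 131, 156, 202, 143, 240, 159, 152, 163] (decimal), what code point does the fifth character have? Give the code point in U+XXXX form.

U+1F623

Offset 0: leading byte 0xEF = 11101111 → 3-byte char #1 = EF A4 BD.
Offset 3: leading byte 0xF3 = 11110011 → 4-byte char #2 = F3 AD 95 B1.
Offset 7: leading byte 0xF1 = 11110001 → 4-byte char #3 = F1 BE 83 9C.
Offset 11: leading byte 0xCA = 11001010 → 2-byte char #4 = CA 8F.
Offset 13: leading byte 0xF0 = 11110000 → 4-byte char #5 = F0 9F 98 A3.
Leading byte 0xF0 = 11110000 matches 11110xxx → 4-byte sequence.
Byte 1: 0xF0 = 11110000, payload 000 (3 bits).
Byte 2: 0x9F = 10011111 (10xxxxxx ✓), payload 011111.
Byte 3: 0x98 = 10011000 (10xxxxxx ✓), payload 011000.
Byte 4: 0xA3 = 10100011 (10xxxxxx ✓), payload 100011.
Concatenate: 000011111011000100011 = 0x1F623 (21 bits → U+1F623).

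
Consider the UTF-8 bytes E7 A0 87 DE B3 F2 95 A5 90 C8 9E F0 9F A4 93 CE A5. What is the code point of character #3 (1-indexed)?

Offset 0: leading byte 0xE7 = 11100111 → 3-byte char #1 = E7 A0 87.
Offset 3: leading byte 0xDE = 11011110 → 2-byte char #2 = DE B3.
Offset 5: leading byte 0xF2 = 11110010 → 4-byte char #3 = F2 95 A5 90.
Leading byte 0xF2 = 11110010 matches 11110xxx → 4-byte sequence.
Byte 1: 0xF2 = 11110010, payload 010 (3 bits).
Byte 2: 0x95 = 10010101 (10xxxxxx ✓), payload 010101.
Byte 3: 0xA5 = 10100101 (10xxxxxx ✓), payload 100101.
Byte 4: 0x90 = 10010000 (10xxxxxx ✓), payload 010000.
Concatenate: 010010101100101010000 = 0x95950 (21 bits → U+95950).

U+95950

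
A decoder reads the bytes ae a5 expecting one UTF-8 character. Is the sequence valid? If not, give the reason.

Byte 0xAE = 10101110 has the form 10xxxxxx — a continuation byte — but there is no preceding leading byte.

invalid (continuation byte with no leading byte)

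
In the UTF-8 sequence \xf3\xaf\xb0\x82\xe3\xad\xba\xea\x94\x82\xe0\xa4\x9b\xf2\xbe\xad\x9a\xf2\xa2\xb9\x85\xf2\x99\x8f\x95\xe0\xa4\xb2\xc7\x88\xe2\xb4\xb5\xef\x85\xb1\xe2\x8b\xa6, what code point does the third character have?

Offset 0: leading byte 0xF3 = 11110011 → 4-byte char #1 = F3 AF B0 82.
Offset 4: leading byte 0xE3 = 11100011 → 3-byte char #2 = E3 AD BA.
Offset 7: leading byte 0xEA = 11101010 → 3-byte char #3 = EA 94 82.
Leading byte 0xEA = 11101010 matches 1110xxxx → 3-byte sequence.
Byte 1: 0xEA = 11101010, payload 1010 (4 bits).
Byte 2: 0x94 = 10010100 (10xxxxxx ✓), payload 010100.
Byte 3: 0x82 = 10000010 (10xxxxxx ✓), payload 000010.
Concatenate: 1010010100000010 = 0xA502 (16 bits → U+A502).

U+A502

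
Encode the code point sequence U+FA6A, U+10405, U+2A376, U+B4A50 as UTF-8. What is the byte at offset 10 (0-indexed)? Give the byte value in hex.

U+FA6A → 3-byte form EF A9 AA at offsets 0–2.
U+10405 → 4-byte form F0 90 90 85 at offsets 3–6.
U+2A376 → 4-byte form F0 AA 8D B6 at offsets 7–10.
Offset 10 falls in char 3's range; it's byte 4 of F0 AA 8D B6 = 0xB6.

0xB6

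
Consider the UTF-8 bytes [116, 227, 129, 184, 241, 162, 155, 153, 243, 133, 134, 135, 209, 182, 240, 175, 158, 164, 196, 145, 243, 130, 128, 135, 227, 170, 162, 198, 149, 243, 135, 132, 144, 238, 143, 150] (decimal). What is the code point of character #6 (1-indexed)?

Offset 0: leading byte 0x74 = 01110100 → 1-byte char #1 = 74.
Offset 1: leading byte 0xE3 = 11100011 → 3-byte char #2 = E3 81 B8.
Offset 4: leading byte 0xF1 = 11110001 → 4-byte char #3 = F1 A2 9B 99.
Offset 8: leading byte 0xF3 = 11110011 → 4-byte char #4 = F3 85 86 87.
Offset 12: leading byte 0xD1 = 11010001 → 2-byte char #5 = D1 B6.
Offset 14: leading byte 0xF0 = 11110000 → 4-byte char #6 = F0 AF 9E A4.
Leading byte 0xF0 = 11110000 matches 11110xxx → 4-byte sequence.
Byte 1: 0xF0 = 11110000, payload 000 (3 bits).
Byte 2: 0xAF = 10101111 (10xxxxxx ✓), payload 101111.
Byte 3: 0x9E = 10011110 (10xxxxxx ✓), payload 011110.
Byte 4: 0xA4 = 10100100 (10xxxxxx ✓), payload 100100.
Concatenate: 000101111011110100100 = 0x2F7A4 (21 bits → U+2F7A4).

U+2F7A4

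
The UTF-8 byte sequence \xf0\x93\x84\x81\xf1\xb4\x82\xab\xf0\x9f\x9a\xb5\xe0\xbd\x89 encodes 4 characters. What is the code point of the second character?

U+740AB

Offset 0: leading byte 0xF0 = 11110000 → 4-byte char #1 = F0 93 84 81.
Offset 4: leading byte 0xF1 = 11110001 → 4-byte char #2 = F1 B4 82 AB.
Leading byte 0xF1 = 11110001 matches 11110xxx → 4-byte sequence.
Byte 1: 0xF1 = 11110001, payload 001 (3 bits).
Byte 2: 0xB4 = 10110100 (10xxxxxx ✓), payload 110100.
Byte 3: 0x82 = 10000010 (10xxxxxx ✓), payload 000010.
Byte 4: 0xAB = 10101011 (10xxxxxx ✓), payload 101011.
Concatenate: 001110100000010101011 = 0x740AB (21 bits → U+740AB).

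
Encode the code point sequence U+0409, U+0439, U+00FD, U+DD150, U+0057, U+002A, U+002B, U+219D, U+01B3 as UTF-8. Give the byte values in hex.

D0 89 D0 B9 C3 BD F3 9D 85 90 57 2A 2B E2 86 9D C6 B3

U+0409: 2-byte form → D0 89.
U+0439: 2-byte form → D0 B9.
U+00FD: 2-byte form → C3 BD.
U+DD150: 4-byte form → F3 9D 85 90.
U+0057: 1-byte form → 57.
U+002A: 1-byte form → 2A.
U+002B: 1-byte form → 2B.
U+219D: 3-byte form → E2 86 9D.
U+01B3: 2-byte form → C6 B3.
Concatenated (18 bytes): D0 89 D0 B9 C3 BD F3 9D 85 90 57 2A 2B E2 86 9D C6 B3.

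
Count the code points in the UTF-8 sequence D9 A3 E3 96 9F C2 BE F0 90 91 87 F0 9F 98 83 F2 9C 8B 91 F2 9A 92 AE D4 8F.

8

Byte at offset 0: 0xD9 = 11011001 → 2-byte char (#1). Advance 2.
Byte at offset 2: 0xE3 = 11100011 → 3-byte char (#2). Advance 3.
Byte at offset 5: 0xC2 = 11000010 → 2-byte char (#3). Advance 2.
Byte at offset 7: 0xF0 = 11110000 → 4-byte char (#4). Advance 4.
Byte at offset 11: 0xF0 = 11110000 → 4-byte char (#5). Advance 4.
Byte at offset 15: 0xF2 = 11110010 → 4-byte char (#6). Advance 4.
Byte at offset 19: 0xF2 = 11110010 → 4-byte char (#7). Advance 4.
Byte at offset 23: 0xD4 = 11010100 → 2-byte char (#8). Advance 2.
Reached end at offset 25 after 8 code points.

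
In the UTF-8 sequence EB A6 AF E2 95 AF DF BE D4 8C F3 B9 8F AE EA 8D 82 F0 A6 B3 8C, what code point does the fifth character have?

Offset 0: leading byte 0xEB = 11101011 → 3-byte char #1 = EB A6 AF.
Offset 3: leading byte 0xE2 = 11100010 → 3-byte char #2 = E2 95 AF.
Offset 6: leading byte 0xDF = 11011111 → 2-byte char #3 = DF BE.
Offset 8: leading byte 0xD4 = 11010100 → 2-byte char #4 = D4 8C.
Offset 10: leading byte 0xF3 = 11110011 → 4-byte char #5 = F3 B9 8F AE.
Leading byte 0xF3 = 11110011 matches 11110xxx → 4-byte sequence.
Byte 1: 0xF3 = 11110011, payload 011 (3 bits).
Byte 2: 0xB9 = 10111001 (10xxxxxx ✓), payload 111001.
Byte 3: 0x8F = 10001111 (10xxxxxx ✓), payload 001111.
Byte 4: 0xAE = 10101110 (10xxxxxx ✓), payload 101110.
Concatenate: 011111001001111101110 = 0xF93EE (21 bits → U+F93EE).

U+F93EE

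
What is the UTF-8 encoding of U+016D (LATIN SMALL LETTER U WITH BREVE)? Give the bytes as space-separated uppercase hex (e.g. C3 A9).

U+016D = 0x16D = 365 decimal. In range U+0080–U+07FF → 2-byte form: 110xxxxx 10xxxxxx.
Binary (11 bits): 00101101101.
Split 5+6: 00101 | 101101.
Byte 1: 11000101 = 0xC5.
Byte 2: 10101101 = 0xAD.

C5 AD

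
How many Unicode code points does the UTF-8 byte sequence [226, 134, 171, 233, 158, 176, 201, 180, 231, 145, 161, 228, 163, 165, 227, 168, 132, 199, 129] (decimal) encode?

7

Byte at offset 0: 0xE2 = 11100010 → 3-byte char (#1). Advance 3.
Byte at offset 3: 0xE9 = 11101001 → 3-byte char (#2). Advance 3.
Byte at offset 6: 0xC9 = 11001001 → 2-byte char (#3). Advance 2.
Byte at offset 8: 0xE7 = 11100111 → 3-byte char (#4). Advance 3.
Byte at offset 11: 0xE4 = 11100100 → 3-byte char (#5). Advance 3.
Byte at offset 14: 0xE3 = 11100011 → 3-byte char (#6). Advance 3.
Byte at offset 17: 0xC7 = 11000111 → 2-byte char (#7). Advance 2.
Reached end at offset 19 after 7 code points.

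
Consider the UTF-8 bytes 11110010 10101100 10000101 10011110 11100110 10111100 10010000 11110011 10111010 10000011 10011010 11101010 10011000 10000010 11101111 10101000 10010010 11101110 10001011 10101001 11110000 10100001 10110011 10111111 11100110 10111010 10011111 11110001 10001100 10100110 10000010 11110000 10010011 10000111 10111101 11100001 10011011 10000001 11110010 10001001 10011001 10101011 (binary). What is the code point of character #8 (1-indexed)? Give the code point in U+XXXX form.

U+6E9F

Offset 0: leading byte 0xF2 = 11110010 → 4-byte char #1 = F2 AC 85 9E.
Offset 4: leading byte 0xE6 = 11100110 → 3-byte char #2 = E6 BC 90.
Offset 7: leading byte 0xF3 = 11110011 → 4-byte char #3 = F3 BA 83 9A.
Offset 11: leading byte 0xEA = 11101010 → 3-byte char #4 = EA 98 82.
Offset 14: leading byte 0xEF = 11101111 → 3-byte char #5 = EF A8 92.
Offset 17: leading byte 0xEE = 11101110 → 3-byte char #6 = EE 8B A9.
Offset 20: leading byte 0xF0 = 11110000 → 4-byte char #7 = F0 A1 B3 BF.
Offset 24: leading byte 0xE6 = 11100110 → 3-byte char #8 = E6 BA 9F.
Leading byte 0xE6 = 11100110 matches 1110xxxx → 3-byte sequence.
Byte 1: 0xE6 = 11100110, payload 0110 (4 bits).
Byte 2: 0xBA = 10111010 (10xxxxxx ✓), payload 111010.
Byte 3: 0x9F = 10011111 (10xxxxxx ✓), payload 011111.
Concatenate: 0110111010011111 = 0x6E9F (16 bits → U+6E9F).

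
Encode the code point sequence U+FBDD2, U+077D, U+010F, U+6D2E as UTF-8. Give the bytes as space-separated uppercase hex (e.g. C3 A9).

F3 BB B7 92 DD BD C4 8F E6 B4 AE

U+FBDD2: 4-byte form → F3 BB B7 92.
U+077D: 2-byte form → DD BD.
U+010F: 2-byte form → C4 8F.
U+6D2E: 3-byte form → E6 B4 AE.
Concatenated (11 bytes): F3 BB B7 92 DD BD C4 8F E6 B4 AE.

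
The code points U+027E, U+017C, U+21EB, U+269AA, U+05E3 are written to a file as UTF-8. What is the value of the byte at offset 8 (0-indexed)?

U+027E → 2-byte form C9 BE at offsets 0–1.
U+017C → 2-byte form C5 BC at offsets 2–3.
U+21EB → 3-byte form E2 87 AB at offsets 4–6.
U+269AA → 4-byte form F0 A6 A6 AA at offsets 7–10.
Offset 8 falls in char 4's range; it's byte 2 of F0 A6 A6 AA = 0xA6.

0xA6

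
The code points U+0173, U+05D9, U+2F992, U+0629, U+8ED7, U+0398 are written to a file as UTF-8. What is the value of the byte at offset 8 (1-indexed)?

1-indexed offset 8 is 0-indexed offset 7.
U+0173 → 2-byte form C5 B3 at offsets 0–1.
U+05D9 → 2-byte form D7 99 at offsets 2–3.
U+2F992 → 4-byte form F0 AF A6 92 at offsets 4–7.
Offset 7 falls in char 3's range; it's byte 4 of F0 AF A6 92 = 0x92.

0x92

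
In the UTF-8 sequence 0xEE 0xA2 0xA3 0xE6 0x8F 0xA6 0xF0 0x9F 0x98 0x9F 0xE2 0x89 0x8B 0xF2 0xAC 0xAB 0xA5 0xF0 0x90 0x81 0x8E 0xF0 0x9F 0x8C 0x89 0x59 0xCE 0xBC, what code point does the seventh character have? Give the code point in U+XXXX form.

Offset 0: leading byte 0xEE = 11101110 → 3-byte char #1 = EE A2 A3.
Offset 3: leading byte 0xE6 = 11100110 → 3-byte char #2 = E6 8F A6.
Offset 6: leading byte 0xF0 = 11110000 → 4-byte char #3 = F0 9F 98 9F.
Offset 10: leading byte 0xE2 = 11100010 → 3-byte char #4 = E2 89 8B.
Offset 13: leading byte 0xF2 = 11110010 → 4-byte char #5 = F2 AC AB A5.
Offset 17: leading byte 0xF0 = 11110000 → 4-byte char #6 = F0 90 81 8E.
Offset 21: leading byte 0xF0 = 11110000 → 4-byte char #7 = F0 9F 8C 89.
Leading byte 0xF0 = 11110000 matches 11110xxx → 4-byte sequence.
Byte 1: 0xF0 = 11110000, payload 000 (3 bits).
Byte 2: 0x9F = 10011111 (10xxxxxx ✓), payload 011111.
Byte 3: 0x8C = 10001100 (10xxxxxx ✓), payload 001100.
Byte 4: 0x89 = 10001001 (10xxxxxx ✓), payload 001001.
Concatenate: 000011111001100001001 = 0x1F309 (21 bits → U+1F309).

U+1F309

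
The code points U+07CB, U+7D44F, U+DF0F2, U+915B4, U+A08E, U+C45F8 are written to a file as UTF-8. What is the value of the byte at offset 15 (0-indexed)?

U+07CB → 2-byte form DF 8B at offsets 0–1.
U+7D44F → 4-byte form F1 BD 91 8F at offsets 2–5.
U+DF0F2 → 4-byte form F3 9F 83 B2 at offsets 6–9.
U+915B4 → 4-byte form F2 91 96 B4 at offsets 10–13.
U+A08E → 3-byte form EA 82 8E at offsets 14–16.
Offset 15 falls in char 5's range; it's byte 2 of EA 82 8E = 0x82.

0x82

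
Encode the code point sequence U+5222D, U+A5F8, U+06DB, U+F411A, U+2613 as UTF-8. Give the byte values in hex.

U+5222D: 4-byte form → F1 92 88 AD.
U+A5F8: 3-byte form → EA 97 B8.
U+06DB: 2-byte form → DB 9B.
U+F411A: 4-byte form → F3 B4 84 9A.
U+2613: 3-byte form → E2 98 93.
Concatenated (16 bytes): F1 92 88 AD EA 97 B8 DB 9B F3 B4 84 9A E2 98 93.

F1 92 88 AD EA 97 B8 DB 9B F3 B4 84 9A E2 98 93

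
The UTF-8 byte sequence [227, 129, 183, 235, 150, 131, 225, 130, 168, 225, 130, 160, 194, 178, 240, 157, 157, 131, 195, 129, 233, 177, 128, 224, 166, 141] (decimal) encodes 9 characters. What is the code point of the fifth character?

U+00B2

Offset 0: leading byte 0xE3 = 11100011 → 3-byte char #1 = E3 81 B7.
Offset 3: leading byte 0xEB = 11101011 → 3-byte char #2 = EB 96 83.
Offset 6: leading byte 0xE1 = 11100001 → 3-byte char #3 = E1 82 A8.
Offset 9: leading byte 0xE1 = 11100001 → 3-byte char #4 = E1 82 A0.
Offset 12: leading byte 0xC2 = 11000010 → 2-byte char #5 = C2 B2.
Leading byte 0xC2 = 11000010 matches 110xxxxx → 2-byte sequence.
Byte 1: 0xC2 = 11000010, payload 00010 (5 bits).
Byte 2: 0xB2 = 10110010 (10xxxxxx ✓), payload 110010.
Concatenate: 00010110010 = 0xB2 (11 bits → U+00B2).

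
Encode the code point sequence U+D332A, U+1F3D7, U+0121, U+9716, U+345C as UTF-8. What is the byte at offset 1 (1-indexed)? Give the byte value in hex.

0xF3

1-indexed offset 1 is 0-indexed offset 0.
U+D332A → 4-byte form F3 93 8C AA at offsets 0–3.
Offset 0 falls in char 1's range; it's byte 1 of F3 93 8C AA = 0xF3.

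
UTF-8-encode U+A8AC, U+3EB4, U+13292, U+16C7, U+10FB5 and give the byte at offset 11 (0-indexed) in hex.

0x9B

U+A8AC → 3-byte form EA A2 AC at offsets 0–2.
U+3EB4 → 3-byte form E3 BA B4 at offsets 3–5.
U+13292 → 4-byte form F0 93 8A 92 at offsets 6–9.
U+16C7 → 3-byte form E1 9B 87 at offsets 10–12.
Offset 11 falls in char 4's range; it's byte 2 of E1 9B 87 = 0x9B.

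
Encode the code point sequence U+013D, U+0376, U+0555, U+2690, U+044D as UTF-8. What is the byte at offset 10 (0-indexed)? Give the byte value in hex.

U+013D → 2-byte form C4 BD at offsets 0–1.
U+0376 → 2-byte form CD B6 at offsets 2–3.
U+0555 → 2-byte form D5 95 at offsets 4–5.
U+2690 → 3-byte form E2 9A 90 at offsets 6–8.
U+044D → 2-byte form D1 8D at offsets 9–10.
Offset 10 falls in char 5's range; it's byte 2 of D1 8D = 0x8D.

0x8D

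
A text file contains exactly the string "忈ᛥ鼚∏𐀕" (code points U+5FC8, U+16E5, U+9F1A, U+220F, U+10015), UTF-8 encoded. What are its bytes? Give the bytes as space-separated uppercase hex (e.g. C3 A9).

E5 BF 88 E1 9B A5 E9 BC 9A E2 88 8F F0 90 80 95

U+5FC8: 3-byte form → E5 BF 88.
U+16E5: 3-byte form → E1 9B A5.
U+9F1A: 3-byte form → E9 BC 9A.
U+220F: 3-byte form → E2 88 8F.
U+10015: 4-byte form → F0 90 80 95.
Concatenated (16 bytes): E5 BF 88 E1 9B A5 E9 BC 9A E2 88 8F F0 90 80 95.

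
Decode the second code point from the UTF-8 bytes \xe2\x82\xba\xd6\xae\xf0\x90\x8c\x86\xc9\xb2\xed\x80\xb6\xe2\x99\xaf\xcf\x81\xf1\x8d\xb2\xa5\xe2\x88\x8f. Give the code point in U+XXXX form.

Offset 0: leading byte 0xE2 = 11100010 → 3-byte char #1 = E2 82 BA.
Offset 3: leading byte 0xD6 = 11010110 → 2-byte char #2 = D6 AE.
Leading byte 0xD6 = 11010110 matches 110xxxxx → 2-byte sequence.
Byte 1: 0xD6 = 11010110, payload 10110 (5 bits).
Byte 2: 0xAE = 10101110 (10xxxxxx ✓), payload 101110.
Concatenate: 10110101110 = 0x5AE (11 bits → U+05AE).

U+05AE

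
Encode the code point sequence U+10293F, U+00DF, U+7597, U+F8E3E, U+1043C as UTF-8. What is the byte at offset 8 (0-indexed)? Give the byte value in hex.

U+10293F → 4-byte form F4 82 A4 BF at offsets 0–3.
U+00DF → 2-byte form C3 9F at offsets 4–5.
U+7597 → 3-byte form E7 96 97 at offsets 6–8.
Offset 8 falls in char 3's range; it's byte 3 of E7 96 97 = 0x97.

0x97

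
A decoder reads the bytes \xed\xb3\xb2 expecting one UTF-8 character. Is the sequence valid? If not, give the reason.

Structurally a 3-byte sequence; payload = 0xDCF2.
But 0xDCF2 is in U+D800–U+DFFF, the surrogate range. Surrogates are not Unicode scalar values and are forbidden in UTF-8.

invalid (encodes a surrogate (U+D800–U+DFFF))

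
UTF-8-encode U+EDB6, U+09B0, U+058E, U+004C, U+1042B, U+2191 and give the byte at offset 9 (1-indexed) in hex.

0x4C

1-indexed offset 9 is 0-indexed offset 8.
U+EDB6 → 3-byte form EE B6 B6 at offsets 0–2.
U+09B0 → 3-byte form E0 A6 B0 at offsets 3–5.
U+058E → 2-byte form D6 8E at offsets 6–7.
U+004C → 1-byte form 4C at offsets 8–8.
Offset 8 falls in char 4's range; it's byte 1 of 4C = 0x4C.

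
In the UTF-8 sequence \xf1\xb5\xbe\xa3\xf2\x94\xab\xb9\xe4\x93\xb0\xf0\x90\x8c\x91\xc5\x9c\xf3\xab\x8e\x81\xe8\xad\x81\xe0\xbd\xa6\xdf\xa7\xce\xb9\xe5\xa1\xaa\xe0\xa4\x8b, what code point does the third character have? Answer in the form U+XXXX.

U+44F0

Offset 0: leading byte 0xF1 = 11110001 → 4-byte char #1 = F1 B5 BE A3.
Offset 4: leading byte 0xF2 = 11110010 → 4-byte char #2 = F2 94 AB B9.
Offset 8: leading byte 0xE4 = 11100100 → 3-byte char #3 = E4 93 B0.
Leading byte 0xE4 = 11100100 matches 1110xxxx → 3-byte sequence.
Byte 1: 0xE4 = 11100100, payload 0100 (4 bits).
Byte 2: 0x93 = 10010011 (10xxxxxx ✓), payload 010011.
Byte 3: 0xB0 = 10110000 (10xxxxxx ✓), payload 110000.
Concatenate: 0100010011110000 = 0x44F0 (16 bits → U+44F0).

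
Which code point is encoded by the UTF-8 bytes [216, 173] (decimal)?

U+062D

Leading byte 0xD8 = 11011000 matches 110xxxxx → 2-byte sequence.
Byte 1: 0xD8 = 11011000, payload 11000 (5 bits).
Byte 2: 0xAD = 10101101 (10xxxxxx ✓), payload 101101.
Concatenate: 11000101101 = 0x62D (11 bits → U+062D).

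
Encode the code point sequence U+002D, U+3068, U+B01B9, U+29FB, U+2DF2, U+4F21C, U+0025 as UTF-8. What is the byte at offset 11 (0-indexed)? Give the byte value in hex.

U+002D → 1-byte form 2D at offsets 0–0.
U+3068 → 3-byte form E3 81 A8 at offsets 1–3.
U+B01B9 → 4-byte form F2 B0 86 B9 at offsets 4–7.
U+29FB → 3-byte form E2 A7 BB at offsets 8–10.
U+2DF2 → 3-byte form E2 B7 B2 at offsets 11–13.
Offset 11 falls in char 5's range; it's byte 1 of E2 B7 B2 = 0xE2.

0xE2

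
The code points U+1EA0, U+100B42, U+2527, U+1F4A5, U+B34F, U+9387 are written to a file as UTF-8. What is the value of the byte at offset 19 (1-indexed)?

1-indexed offset 19 is 0-indexed offset 18.
U+1EA0 → 3-byte form E1 BA A0 at offsets 0–2.
U+100B42 → 4-byte form F4 80 AD 82 at offsets 3–6.
U+2527 → 3-byte form E2 94 A7 at offsets 7–9.
U+1F4A5 → 4-byte form F0 9F 92 A5 at offsets 10–13.
U+B34F → 3-byte form EB 8D 8F at offsets 14–16.
U+9387 → 3-byte form E9 8E 87 at offsets 17–19.
Offset 18 falls in char 6's range; it's byte 2 of E9 8E 87 = 0x8E.

0x8E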